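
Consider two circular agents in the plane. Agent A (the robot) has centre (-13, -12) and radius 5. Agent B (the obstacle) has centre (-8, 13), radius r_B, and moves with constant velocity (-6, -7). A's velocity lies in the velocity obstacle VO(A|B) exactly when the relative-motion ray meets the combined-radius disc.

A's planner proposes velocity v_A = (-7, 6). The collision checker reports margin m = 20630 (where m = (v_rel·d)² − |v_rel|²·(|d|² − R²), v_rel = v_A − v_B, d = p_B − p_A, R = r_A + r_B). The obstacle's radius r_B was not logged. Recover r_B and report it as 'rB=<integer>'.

m = 20630
d = (5, 25);  v_rel = (-1, 13),  |v_rel|² = 170
v_rel×d = (-1)·(25) − (13)·(5) = -90
since m = R²·170 − (-90)²:  R² = (8100 + 20630) / 170 = 169
R = √169 = 13  ⇒  r_B = 13 − 5 = 8

rB=8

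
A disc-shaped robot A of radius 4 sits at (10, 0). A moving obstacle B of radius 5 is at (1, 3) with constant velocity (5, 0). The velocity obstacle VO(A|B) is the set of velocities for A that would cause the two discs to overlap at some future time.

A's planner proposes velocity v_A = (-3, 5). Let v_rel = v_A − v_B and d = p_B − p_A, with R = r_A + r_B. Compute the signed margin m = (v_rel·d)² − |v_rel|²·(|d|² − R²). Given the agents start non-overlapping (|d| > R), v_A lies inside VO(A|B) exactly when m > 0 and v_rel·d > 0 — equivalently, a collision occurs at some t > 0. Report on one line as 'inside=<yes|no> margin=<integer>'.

d = (-9, 3),  |d|² = 90;  R = 4+5 = 9,  c = 90−9² = 9
v_rel = (-8, 5),  |v_rel|² = 89;  v_rel·d = (-8)·(-9) + (5)·(3) = 87
89·t² − 174·t + 9 = 0  ⇒  m = 87² − 89·9 = 6768
m = 6768 > 0,  v_rel·d = 87 > 0  ⇒  inside

inside=yes margin=6768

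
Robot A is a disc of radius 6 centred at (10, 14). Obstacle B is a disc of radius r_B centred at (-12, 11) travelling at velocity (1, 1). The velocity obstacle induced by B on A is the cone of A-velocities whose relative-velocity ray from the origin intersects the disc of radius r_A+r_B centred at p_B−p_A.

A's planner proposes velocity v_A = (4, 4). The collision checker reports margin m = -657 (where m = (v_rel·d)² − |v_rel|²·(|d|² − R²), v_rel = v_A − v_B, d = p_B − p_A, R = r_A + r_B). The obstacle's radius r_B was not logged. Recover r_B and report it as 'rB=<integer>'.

m = -657
d = (-22, -3);  v_rel = (3, 3),  |v_rel|² = 18
v_rel×d = (3)·(-3) − (3)·(-22) = 57
since m = R²·18 − 57²:  R² = (3249 + -657) / 18 = 144
R = √144 = 12  ⇒  r_B = 12 − 6 = 6

rB=6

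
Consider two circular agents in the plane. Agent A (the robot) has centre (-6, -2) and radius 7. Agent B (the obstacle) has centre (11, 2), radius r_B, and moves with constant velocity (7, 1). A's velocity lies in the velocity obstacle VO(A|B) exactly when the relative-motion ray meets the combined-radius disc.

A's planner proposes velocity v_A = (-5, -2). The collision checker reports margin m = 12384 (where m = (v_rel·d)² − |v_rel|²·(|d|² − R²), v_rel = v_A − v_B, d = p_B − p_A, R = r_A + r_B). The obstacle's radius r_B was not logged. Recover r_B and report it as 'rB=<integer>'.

m = 12384
d = (17, 4);  v_rel = (-12, -3),  |v_rel|² = 153
v_rel×d = (-12)·(4) − (-3)·(17) = 3
since m = R²·153 − 3²:  R² = (9 + 12384) / 153 = 81
R = √81 = 9  ⇒  r_B = 9 − 7 = 2

rB=2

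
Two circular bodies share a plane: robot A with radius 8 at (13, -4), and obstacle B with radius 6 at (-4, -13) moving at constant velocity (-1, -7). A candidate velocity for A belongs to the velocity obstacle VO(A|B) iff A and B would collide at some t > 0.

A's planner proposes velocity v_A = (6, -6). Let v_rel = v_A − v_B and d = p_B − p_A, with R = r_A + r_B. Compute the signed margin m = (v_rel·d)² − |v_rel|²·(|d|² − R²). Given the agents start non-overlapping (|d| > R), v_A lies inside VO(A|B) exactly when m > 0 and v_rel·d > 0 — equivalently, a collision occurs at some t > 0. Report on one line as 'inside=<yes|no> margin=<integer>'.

d = (-17, -9),  |d|² = 370;  R = 8+6 = 14,  c = 370−14² = 174
v_rel = (7, 1),  |v_rel|² = 50;  v_rel·d = (7)·(-17) + (1)·(-9) = -128
50·t² + 256·t + 174 = 0  ⇒  m = (-128)² − 50·174 = 7684
m = 7684 > 0,  v_rel·d = -128 < 0  ⇒  outside

inside=no margin=7684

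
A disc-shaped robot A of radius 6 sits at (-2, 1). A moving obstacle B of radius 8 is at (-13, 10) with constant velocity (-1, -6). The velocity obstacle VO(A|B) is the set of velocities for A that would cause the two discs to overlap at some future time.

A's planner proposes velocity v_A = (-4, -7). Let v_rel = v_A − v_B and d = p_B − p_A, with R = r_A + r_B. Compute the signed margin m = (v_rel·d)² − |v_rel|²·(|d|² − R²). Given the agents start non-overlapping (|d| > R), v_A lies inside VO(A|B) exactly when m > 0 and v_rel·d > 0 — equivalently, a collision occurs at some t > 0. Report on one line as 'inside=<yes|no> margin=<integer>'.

d = (-11, 9),  |d|² = 202;  R = 6+8 = 14,  c = 202−14² = 6
v_rel = (-3, -1),  |v_rel|² = 10;  v_rel·d = (-3)·(-11) + (-1)·(9) = 24
10·t² − 48·t + 6 = 0  ⇒  m = 24² − 10·6 = 516
m = 516 > 0,  v_rel·d = 24 > 0  ⇒  inside

inside=yes margin=516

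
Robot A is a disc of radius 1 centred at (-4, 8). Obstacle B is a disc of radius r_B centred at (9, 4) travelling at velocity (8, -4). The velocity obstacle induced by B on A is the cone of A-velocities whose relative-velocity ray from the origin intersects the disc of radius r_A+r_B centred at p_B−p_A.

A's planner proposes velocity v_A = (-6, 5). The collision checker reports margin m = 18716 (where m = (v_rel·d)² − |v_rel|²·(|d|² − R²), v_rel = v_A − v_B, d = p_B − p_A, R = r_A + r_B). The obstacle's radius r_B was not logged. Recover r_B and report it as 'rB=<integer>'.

m = 18716
d = (13, -4);  v_rel = (-14, 9),  |v_rel|² = 277
v_rel×d = (-14)·(-4) − (9)·(13) = -61
since m = R²·277 − (-61)²:  R² = (3721 + 18716) / 277 = 81
R = √81 = 9  ⇒  r_B = 9 − 1 = 8

rB=8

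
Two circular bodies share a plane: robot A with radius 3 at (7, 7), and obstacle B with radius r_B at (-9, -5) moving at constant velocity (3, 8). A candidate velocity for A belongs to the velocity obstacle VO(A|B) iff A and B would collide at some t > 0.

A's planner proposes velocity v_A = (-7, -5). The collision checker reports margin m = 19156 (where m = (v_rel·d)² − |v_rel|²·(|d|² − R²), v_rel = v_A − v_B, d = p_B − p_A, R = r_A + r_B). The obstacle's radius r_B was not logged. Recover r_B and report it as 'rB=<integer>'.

m = 19156
d = (-16, -12);  v_rel = (-10, -13),  |v_rel|² = 269
v_rel×d = (-10)·(-12) − (-13)·(-16) = -88
since m = R²·269 − (-88)²:  R² = (7744 + 19156) / 269 = 100
R = √100 = 10  ⇒  r_B = 10 − 3 = 7

rB=7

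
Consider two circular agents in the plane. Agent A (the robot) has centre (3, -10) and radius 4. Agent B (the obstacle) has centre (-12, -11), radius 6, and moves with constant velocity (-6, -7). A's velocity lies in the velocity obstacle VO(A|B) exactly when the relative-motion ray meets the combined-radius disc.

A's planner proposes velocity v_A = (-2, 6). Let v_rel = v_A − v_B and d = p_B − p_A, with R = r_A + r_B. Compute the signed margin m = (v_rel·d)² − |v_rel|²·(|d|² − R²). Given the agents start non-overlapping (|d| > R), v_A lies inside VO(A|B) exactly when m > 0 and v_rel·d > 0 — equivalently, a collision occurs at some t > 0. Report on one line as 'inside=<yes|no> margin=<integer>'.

d = (-15, -1),  |d|² = 226;  R = 4+6 = 10,  c = 226−10² = 126
v_rel = (4, 13),  |v_rel|² = 185;  v_rel·d = (4)·(-15) + (13)·(-1) = -73
185·t² + 146·t + 126 = 0  ⇒  m = (-73)² − 185·126 = -17981
m = -17981 < 0,  v_rel·d = -73 < 0  ⇒  outside

inside=no margin=-17981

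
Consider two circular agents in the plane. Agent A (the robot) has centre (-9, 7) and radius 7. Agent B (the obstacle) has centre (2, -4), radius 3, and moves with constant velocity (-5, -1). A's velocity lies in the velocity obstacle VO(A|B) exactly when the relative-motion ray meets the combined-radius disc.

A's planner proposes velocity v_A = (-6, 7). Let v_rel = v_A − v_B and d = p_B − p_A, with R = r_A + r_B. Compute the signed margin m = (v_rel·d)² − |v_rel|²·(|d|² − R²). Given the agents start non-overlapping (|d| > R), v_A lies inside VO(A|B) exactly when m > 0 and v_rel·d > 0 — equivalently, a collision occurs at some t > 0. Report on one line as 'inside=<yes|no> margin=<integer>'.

d = (11, -11),  |d|² = 242;  R = 7+3 = 10,  c = 242−10² = 142
v_rel = (-1, 8),  |v_rel|² = 65;  v_rel·d = (-1)·(11) + (8)·(-11) = -99
65·t² + 198·t + 142 = 0  ⇒  m = (-99)² − 65·142 = 571
m = 571 > 0,  v_rel·d = -99 < 0  ⇒  outside

inside=no margin=571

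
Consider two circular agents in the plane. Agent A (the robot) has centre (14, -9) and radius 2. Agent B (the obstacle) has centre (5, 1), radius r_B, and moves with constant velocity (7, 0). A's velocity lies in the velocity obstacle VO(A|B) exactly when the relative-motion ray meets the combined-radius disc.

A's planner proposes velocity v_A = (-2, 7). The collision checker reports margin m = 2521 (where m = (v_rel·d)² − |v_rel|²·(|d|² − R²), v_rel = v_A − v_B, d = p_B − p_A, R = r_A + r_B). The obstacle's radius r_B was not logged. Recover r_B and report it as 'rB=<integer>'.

m = 2521
d = (-9, 10);  v_rel = (-9, 7),  |v_rel|² = 130
v_rel×d = (-9)·(10) − (7)·(-9) = -27
since m = R²·130 − (-27)²:  R² = (729 + 2521) / 130 = 25
R = √25 = 5  ⇒  r_B = 5 − 2 = 3

rB=3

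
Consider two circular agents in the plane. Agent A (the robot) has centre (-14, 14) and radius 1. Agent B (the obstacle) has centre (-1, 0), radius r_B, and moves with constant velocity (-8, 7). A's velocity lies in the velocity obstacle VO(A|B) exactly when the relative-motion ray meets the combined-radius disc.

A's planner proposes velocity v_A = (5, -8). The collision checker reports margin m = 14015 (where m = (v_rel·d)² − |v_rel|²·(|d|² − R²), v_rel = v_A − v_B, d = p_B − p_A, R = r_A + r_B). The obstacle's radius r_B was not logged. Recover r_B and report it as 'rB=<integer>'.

m = 14015
d = (13, -14);  v_rel = (13, -15),  |v_rel|² = 394
v_rel×d = (13)·(-14) − (-15)·(13) = 13
since m = R²·394 − 13²:  R² = (169 + 14015) / 394 = 36
R = √36 = 6  ⇒  r_B = 6 − 1 = 5

rB=5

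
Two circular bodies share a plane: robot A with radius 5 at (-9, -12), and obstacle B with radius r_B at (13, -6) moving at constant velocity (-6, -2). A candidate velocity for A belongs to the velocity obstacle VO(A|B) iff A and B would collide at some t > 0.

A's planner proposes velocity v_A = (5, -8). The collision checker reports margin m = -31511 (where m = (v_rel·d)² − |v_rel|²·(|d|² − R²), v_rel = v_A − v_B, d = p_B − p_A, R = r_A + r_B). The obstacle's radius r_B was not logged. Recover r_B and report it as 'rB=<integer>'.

m = -31511
d = (22, 6);  v_rel = (11, -6),  |v_rel|² = 157
v_rel×d = (11)·(6) − (-6)·(22) = 198
since m = R²·157 − 198²:  R² = (39204 + -31511) / 157 = 49
R = √49 = 7  ⇒  r_B = 7 − 5 = 2

rB=2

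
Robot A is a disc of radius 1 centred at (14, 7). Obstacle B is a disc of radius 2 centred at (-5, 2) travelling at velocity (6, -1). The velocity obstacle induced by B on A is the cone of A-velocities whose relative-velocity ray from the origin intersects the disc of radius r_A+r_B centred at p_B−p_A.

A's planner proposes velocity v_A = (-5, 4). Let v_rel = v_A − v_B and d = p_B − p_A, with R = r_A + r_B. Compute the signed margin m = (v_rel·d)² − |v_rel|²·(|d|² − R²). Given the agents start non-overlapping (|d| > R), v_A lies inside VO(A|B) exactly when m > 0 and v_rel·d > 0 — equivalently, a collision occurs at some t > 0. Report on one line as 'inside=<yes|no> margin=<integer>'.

d = (-19, -5),  |d|² = 386;  R = 1+2 = 3,  c = 386−3² = 377
v_rel = (-11, 5),  |v_rel|² = 146;  v_rel·d = (-11)·(-19) + (5)·(-5) = 184
146·t² − 368·t + 377 = 0  ⇒  m = 184² − 146·377 = -21186
m = -21186 < 0,  v_rel·d = 184 > 0  ⇒  outside

inside=no margin=-21186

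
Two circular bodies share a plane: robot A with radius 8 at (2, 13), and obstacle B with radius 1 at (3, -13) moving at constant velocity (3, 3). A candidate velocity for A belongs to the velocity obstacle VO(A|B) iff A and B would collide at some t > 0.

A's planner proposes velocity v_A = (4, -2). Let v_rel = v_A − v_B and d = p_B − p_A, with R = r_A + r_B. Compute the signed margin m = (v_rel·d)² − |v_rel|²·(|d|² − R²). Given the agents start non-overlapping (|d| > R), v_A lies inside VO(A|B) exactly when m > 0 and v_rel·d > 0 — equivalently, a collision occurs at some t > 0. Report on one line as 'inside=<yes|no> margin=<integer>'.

d = (1, -26),  |d|² = 677;  R = 8+1 = 9,  c = 677−9² = 596
v_rel = (1, -5),  |v_rel|² = 26;  v_rel·d = (1)·(1) + (-5)·(-26) = 131
26·t² − 262·t + 596 = 0  ⇒  m = 131² − 26·596 = 1665
m = 1665 > 0,  v_rel·d = 131 > 0  ⇒  inside

inside=yes margin=1665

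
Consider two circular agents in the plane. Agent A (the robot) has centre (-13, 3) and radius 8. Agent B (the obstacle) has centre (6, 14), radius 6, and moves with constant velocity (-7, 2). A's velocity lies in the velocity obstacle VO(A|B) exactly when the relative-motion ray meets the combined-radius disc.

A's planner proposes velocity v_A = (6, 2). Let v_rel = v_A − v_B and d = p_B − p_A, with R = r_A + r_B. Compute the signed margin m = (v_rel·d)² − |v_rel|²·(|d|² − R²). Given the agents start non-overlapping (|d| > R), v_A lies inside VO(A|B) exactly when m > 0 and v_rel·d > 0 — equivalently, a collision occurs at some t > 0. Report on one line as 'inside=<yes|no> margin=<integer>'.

d = (19, 11),  |d|² = 482;  R = 8+6 = 14,  c = 482−14² = 286
v_rel = (13, 0),  |v_rel|² = 169;  v_rel·d = (13)·(19) + (0)·(11) = 247
169·t² − 494·t + 286 = 0  ⇒  m = 247² − 169·286 = 12675
m = 12675 > 0,  v_rel·d = 247 > 0  ⇒  inside

inside=yes margin=12675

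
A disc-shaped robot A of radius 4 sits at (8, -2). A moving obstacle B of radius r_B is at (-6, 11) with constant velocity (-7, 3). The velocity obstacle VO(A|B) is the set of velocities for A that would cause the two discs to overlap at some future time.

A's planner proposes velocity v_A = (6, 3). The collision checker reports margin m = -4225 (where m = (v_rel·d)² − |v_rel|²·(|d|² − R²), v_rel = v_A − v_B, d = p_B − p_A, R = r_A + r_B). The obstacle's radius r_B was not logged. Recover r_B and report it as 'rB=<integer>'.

m = -4225
d = (-14, 13);  v_rel = (13, 0),  |v_rel|² = 169
v_rel×d = (13)·(13) − (0)·(-14) = 169
since m = R²·169 − 169²:  R² = (28561 + -4225) / 169 = 144
R = √144 = 12  ⇒  r_B = 12 − 4 = 8

rB=8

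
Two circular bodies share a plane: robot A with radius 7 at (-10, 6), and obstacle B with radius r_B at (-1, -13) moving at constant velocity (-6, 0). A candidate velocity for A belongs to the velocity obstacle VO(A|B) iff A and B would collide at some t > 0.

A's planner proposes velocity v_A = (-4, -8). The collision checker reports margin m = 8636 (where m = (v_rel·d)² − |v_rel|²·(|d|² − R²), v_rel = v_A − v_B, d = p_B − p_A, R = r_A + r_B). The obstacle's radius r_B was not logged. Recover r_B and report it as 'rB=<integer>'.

m = 8636
d = (9, -19);  v_rel = (2, -8),  |v_rel|² = 68
v_rel×d = (2)·(-19) − (-8)·(9) = 34
since m = R²·68 − 34²:  R² = (1156 + 8636) / 68 = 144
R = √144 = 12  ⇒  r_B = 12 − 7 = 5

rB=5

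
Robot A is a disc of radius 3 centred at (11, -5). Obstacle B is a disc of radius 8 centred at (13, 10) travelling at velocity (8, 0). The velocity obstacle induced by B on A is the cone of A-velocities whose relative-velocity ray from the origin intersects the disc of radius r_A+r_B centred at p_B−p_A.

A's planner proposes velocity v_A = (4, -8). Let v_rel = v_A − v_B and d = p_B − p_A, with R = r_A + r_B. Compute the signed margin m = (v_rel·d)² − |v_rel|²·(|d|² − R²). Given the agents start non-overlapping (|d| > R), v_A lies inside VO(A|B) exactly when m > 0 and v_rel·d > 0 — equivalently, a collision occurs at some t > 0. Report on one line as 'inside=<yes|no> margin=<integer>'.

d = (2, 15),  |d|² = 229;  R = 3+8 = 11,  c = 229−11² = 108
v_rel = (-4, -8),  |v_rel|² = 80;  v_rel·d = (-4)·(2) + (-8)·(15) = -128
80·t² + 256·t + 108 = 0  ⇒  m = (-128)² − 80·108 = 7744
m = 7744 > 0,  v_rel·d = -128 < 0  ⇒  outside

inside=no margin=7744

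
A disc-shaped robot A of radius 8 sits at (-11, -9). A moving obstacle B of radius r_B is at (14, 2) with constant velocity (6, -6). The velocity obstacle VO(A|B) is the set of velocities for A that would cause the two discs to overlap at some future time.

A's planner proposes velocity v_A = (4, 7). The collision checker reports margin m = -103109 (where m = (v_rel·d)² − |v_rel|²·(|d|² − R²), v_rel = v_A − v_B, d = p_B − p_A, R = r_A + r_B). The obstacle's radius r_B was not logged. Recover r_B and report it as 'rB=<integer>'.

m = -103109
d = (25, 11);  v_rel = (-2, 13),  |v_rel|² = 173
v_rel×d = (-2)·(11) − (13)·(25) = -347
since m = R²·173 − (-347)²:  R² = (120409 + -103109) / 173 = 100
R = √100 = 10  ⇒  r_B = 10 − 8 = 2

rB=2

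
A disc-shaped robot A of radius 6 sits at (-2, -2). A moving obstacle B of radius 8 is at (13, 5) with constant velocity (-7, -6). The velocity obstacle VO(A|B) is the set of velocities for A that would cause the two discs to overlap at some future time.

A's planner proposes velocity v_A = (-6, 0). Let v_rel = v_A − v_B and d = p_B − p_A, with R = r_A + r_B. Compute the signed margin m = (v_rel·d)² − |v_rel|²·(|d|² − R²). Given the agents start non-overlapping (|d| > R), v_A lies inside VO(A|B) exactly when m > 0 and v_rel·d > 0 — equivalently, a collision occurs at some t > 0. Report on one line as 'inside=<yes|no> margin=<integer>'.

d = (15, 7),  |d|² = 274;  R = 6+8 = 14,  c = 274−14² = 78
v_rel = (1, 6),  |v_rel|² = 37;  v_rel·d = (1)·(15) + (6)·(7) = 57
37·t² − 114·t + 78 = 0  ⇒  m = 57² − 37·78 = 363
m = 363 > 0,  v_rel·d = 57 > 0  ⇒  inside

inside=yes margin=363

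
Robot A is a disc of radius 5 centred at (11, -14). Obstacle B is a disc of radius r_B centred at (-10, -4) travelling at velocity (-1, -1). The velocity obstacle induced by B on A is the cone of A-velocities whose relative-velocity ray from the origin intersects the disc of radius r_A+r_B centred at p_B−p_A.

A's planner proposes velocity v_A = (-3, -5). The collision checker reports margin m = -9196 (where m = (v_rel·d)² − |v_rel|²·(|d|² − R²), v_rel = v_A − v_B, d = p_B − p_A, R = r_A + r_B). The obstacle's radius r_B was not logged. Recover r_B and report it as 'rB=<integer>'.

m = -9196
d = (-21, 10);  v_rel = (-2, -4),  |v_rel|² = 20
v_rel×d = (-2)·(10) − (-4)·(-21) = -104
since m = R²·20 − (-104)²:  R² = (10816 + -9196) / 20 = 81
R = √81 = 9  ⇒  r_B = 9 − 5 = 4

rB=4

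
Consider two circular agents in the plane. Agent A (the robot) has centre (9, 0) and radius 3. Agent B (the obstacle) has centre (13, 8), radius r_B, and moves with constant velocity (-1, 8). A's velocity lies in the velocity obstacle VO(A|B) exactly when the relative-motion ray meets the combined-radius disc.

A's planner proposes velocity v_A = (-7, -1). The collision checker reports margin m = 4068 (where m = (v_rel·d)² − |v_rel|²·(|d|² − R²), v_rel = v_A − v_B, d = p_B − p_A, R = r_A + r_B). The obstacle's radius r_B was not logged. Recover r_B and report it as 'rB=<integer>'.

m = 4068
d = (4, 8);  v_rel = (-6, -9),  |v_rel|² = 117
v_rel×d = (-6)·(8) − (-9)·(4) = -12
since m = R²·117 − (-12)²:  R² = (144 + 4068) / 117 = 36
R = √36 = 6  ⇒  r_B = 6 − 3 = 3

rB=3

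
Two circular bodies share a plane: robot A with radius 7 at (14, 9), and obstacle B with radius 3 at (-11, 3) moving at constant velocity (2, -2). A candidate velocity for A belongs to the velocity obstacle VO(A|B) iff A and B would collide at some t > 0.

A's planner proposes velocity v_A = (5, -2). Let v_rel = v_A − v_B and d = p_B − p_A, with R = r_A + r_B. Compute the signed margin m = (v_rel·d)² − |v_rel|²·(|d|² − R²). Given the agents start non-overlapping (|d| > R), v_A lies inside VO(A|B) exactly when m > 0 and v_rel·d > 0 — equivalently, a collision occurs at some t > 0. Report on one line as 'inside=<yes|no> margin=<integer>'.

d = (-25, -6),  |d|² = 661;  R = 7+3 = 10,  c = 661−10² = 561
v_rel = (3, 0),  |v_rel|² = 9;  v_rel·d = (3)·(-25) + (0)·(-6) = -75
9·t² + 150·t + 561 = 0  ⇒  m = (-75)² − 9·561 = 576
m = 576 > 0,  v_rel·d = -75 < 0  ⇒  outside

inside=no margin=576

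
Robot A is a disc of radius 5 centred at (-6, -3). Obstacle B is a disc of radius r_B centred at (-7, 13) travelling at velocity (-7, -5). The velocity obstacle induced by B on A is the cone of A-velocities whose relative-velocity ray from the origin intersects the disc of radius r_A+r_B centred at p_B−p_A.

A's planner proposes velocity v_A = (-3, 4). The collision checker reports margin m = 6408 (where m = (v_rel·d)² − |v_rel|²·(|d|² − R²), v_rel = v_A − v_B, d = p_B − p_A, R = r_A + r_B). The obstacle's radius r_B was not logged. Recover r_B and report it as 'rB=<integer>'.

m = 6408
d = (-1, 16);  v_rel = (4, 9),  |v_rel|² = 97
v_rel×d = (4)·(16) − (9)·(-1) = 73
since m = R²·97 − 73²:  R² = (5329 + 6408) / 97 = 121
R = √121 = 11  ⇒  r_B = 11 − 5 = 6

rB=6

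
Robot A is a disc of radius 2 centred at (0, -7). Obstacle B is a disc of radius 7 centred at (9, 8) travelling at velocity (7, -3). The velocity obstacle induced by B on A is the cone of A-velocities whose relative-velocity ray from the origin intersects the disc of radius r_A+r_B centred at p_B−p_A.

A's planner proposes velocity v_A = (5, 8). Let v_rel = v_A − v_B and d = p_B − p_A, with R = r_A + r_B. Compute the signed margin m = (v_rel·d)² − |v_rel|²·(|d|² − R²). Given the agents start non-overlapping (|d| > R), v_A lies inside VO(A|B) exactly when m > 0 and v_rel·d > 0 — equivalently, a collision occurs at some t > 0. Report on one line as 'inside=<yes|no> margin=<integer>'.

d = (9, 15),  |d|² = 306;  R = 2+7 = 9,  c = 306−9² = 225
v_rel = (-2, 11),  |v_rel|² = 125;  v_rel·d = (-2)·(9) + (11)·(15) = 147
125·t² − 294·t + 225 = 0  ⇒  m = 147² − 125·225 = -6516
m = -6516 < 0,  v_rel·d = 147 > 0  ⇒  outside

inside=no margin=-6516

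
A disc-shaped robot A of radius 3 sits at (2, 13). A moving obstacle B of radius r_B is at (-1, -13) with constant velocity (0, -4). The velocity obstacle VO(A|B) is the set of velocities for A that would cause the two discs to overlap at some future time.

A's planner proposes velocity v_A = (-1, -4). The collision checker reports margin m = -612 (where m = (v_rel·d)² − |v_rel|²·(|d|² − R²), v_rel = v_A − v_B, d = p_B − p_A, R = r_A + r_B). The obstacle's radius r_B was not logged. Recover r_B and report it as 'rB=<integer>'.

m = -612
d = (-3, -26);  v_rel = (-1, 0),  |v_rel|² = 1
v_rel×d = (-1)·(-26) − (0)·(-3) = 26
since m = R²·1 − 26²:  R² = (676 + -612) / 1 = 64
R = √64 = 8  ⇒  r_B = 8 − 3 = 5

rB=5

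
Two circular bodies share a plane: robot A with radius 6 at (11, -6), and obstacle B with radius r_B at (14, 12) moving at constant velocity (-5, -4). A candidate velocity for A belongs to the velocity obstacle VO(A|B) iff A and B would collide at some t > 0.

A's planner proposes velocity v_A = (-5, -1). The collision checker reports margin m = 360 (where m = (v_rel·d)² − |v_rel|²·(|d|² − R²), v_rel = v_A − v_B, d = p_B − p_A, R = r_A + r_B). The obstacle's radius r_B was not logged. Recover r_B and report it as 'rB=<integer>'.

m = 360
d = (3, 18);  v_rel = (0, 3),  |v_rel|² = 9
v_rel×d = (0)·(18) − (3)·(3) = -9
since m = R²·9 − (-9)²:  R² = (81 + 360) / 9 = 49
R = √49 = 7  ⇒  r_B = 7 − 6 = 1

rB=1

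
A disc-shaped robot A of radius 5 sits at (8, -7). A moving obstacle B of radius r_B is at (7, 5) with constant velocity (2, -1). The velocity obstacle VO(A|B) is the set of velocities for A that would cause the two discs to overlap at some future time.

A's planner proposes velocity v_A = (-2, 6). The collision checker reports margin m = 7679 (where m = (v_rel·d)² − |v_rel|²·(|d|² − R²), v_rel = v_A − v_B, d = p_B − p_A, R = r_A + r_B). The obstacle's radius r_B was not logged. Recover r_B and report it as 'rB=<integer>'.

m = 7679
d = (-1, 12);  v_rel = (-4, 7),  |v_rel|² = 65
v_rel×d = (-4)·(12) − (7)·(-1) = -41
since m = R²·65 − (-41)²:  R² = (1681 + 7679) / 65 = 144
R = √144 = 12  ⇒  r_B = 12 − 5 = 7

rB=7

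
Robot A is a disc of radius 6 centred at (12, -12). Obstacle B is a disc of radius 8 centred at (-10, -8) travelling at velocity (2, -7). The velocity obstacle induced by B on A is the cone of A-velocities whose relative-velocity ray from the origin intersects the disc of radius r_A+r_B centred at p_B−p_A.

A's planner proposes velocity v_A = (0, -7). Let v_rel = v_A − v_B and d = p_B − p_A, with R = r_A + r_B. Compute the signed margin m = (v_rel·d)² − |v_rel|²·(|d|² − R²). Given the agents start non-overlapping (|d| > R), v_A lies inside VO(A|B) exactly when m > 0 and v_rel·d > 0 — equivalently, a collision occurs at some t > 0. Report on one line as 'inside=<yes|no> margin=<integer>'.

d = (-22, 4),  |d|² = 500;  R = 6+8 = 14,  c = 500−14² = 304
v_rel = (-2, 0),  |v_rel|² = 4;  v_rel·d = (-2)·(-22) + (0)·(4) = 44
4·t² − 88·t + 304 = 0  ⇒  m = 44² − 4·304 = 720
m = 720 > 0,  v_rel·d = 44 > 0  ⇒  inside

inside=yes margin=720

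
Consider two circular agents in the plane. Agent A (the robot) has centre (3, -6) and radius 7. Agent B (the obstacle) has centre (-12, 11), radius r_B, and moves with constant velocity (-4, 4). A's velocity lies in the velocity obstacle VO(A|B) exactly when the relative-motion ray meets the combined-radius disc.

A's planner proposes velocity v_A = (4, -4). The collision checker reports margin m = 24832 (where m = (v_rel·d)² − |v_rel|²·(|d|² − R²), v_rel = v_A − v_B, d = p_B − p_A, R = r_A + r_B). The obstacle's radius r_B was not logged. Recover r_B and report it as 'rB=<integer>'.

m = 24832
d = (-15, 17);  v_rel = (8, -8),  |v_rel|² = 128
v_rel×d = (8)·(17) − (-8)·(-15) = 16
since m = R²·128 − 16²:  R² = (256 + 24832) / 128 = 196
R = √196 = 14  ⇒  r_B = 14 − 7 = 7

rB=7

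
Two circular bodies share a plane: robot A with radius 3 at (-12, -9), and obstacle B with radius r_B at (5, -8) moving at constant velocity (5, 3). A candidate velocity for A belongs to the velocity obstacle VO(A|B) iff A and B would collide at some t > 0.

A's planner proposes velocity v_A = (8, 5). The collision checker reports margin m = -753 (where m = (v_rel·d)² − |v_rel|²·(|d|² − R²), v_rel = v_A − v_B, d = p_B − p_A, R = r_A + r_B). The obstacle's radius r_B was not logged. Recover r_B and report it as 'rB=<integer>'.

m = -753
d = (17, 1);  v_rel = (3, 2),  |v_rel|² = 13
v_rel×d = (3)·(1) − (2)·(17) = -31
since m = R²·13 − (-31)²:  R² = (961 + -753) / 13 = 16
R = √16 = 4  ⇒  r_B = 4 − 3 = 1

rB=1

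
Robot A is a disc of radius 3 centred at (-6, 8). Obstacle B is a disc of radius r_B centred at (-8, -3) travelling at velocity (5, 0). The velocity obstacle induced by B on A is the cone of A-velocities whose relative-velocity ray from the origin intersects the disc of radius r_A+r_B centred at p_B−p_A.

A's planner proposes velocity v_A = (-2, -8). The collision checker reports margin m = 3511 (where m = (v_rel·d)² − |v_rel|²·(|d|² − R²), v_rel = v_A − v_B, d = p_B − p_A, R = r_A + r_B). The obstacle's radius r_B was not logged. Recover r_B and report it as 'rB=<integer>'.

m = 3511
d = (-2, -11);  v_rel = (-7, -8),  |v_rel|² = 113
v_rel×d = (-7)·(-11) − (-8)·(-2) = 61
since m = R²·113 − 61²:  R² = (3721 + 3511) / 113 = 64
R = √64 = 8  ⇒  r_B = 8 − 3 = 5

rB=5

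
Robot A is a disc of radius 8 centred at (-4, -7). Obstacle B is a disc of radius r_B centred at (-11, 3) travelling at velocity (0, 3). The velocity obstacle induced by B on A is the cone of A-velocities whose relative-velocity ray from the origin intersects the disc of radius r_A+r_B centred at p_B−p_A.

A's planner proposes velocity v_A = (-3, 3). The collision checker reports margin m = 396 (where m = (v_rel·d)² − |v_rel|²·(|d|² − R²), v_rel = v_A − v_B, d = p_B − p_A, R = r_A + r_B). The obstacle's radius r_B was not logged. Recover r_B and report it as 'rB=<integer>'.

m = 396
d = (-7, 10);  v_rel = (-3, 0),  |v_rel|² = 9
v_rel×d = (-3)·(10) − (0)·(-7) = -30
since m = R²·9 − (-30)²:  R² = (900 + 396) / 9 = 144
R = √144 = 12  ⇒  r_B = 12 − 8 = 4

rB=4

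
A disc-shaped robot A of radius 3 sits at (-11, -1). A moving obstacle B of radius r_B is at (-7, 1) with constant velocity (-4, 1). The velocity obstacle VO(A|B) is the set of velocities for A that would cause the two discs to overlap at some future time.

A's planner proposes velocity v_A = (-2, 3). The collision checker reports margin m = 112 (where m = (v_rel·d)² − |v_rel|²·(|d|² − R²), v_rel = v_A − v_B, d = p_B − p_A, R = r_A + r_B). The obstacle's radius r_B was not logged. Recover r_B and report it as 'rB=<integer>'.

m = 112
d = (4, 2);  v_rel = (2, 2),  |v_rel|² = 8
v_rel×d = (2)·(2) − (2)·(4) = -4
since m = R²·8 − (-4)²:  R² = (16 + 112) / 8 = 16
R = √16 = 4  ⇒  r_B = 4 − 3 = 1

rB=1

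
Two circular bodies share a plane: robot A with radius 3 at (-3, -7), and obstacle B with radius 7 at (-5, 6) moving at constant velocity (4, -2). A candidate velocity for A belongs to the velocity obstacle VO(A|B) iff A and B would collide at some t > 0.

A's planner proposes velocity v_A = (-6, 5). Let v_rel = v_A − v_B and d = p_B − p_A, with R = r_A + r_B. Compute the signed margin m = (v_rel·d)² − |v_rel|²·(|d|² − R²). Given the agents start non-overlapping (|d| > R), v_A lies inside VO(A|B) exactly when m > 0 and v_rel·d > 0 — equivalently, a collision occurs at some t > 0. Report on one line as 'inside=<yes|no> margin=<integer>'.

d = (-2, 13),  |d|² = 173;  R = 3+7 = 10,  c = 173−10² = 73
v_rel = (-10, 7),  |v_rel|² = 149;  v_rel·d = (-10)·(-2) + (7)·(13) = 111
149·t² − 222·t + 73 = 0  ⇒  m = 111² − 149·73 = 1444
m = 1444 > 0,  v_rel·d = 111 > 0  ⇒  inside

inside=yes margin=1444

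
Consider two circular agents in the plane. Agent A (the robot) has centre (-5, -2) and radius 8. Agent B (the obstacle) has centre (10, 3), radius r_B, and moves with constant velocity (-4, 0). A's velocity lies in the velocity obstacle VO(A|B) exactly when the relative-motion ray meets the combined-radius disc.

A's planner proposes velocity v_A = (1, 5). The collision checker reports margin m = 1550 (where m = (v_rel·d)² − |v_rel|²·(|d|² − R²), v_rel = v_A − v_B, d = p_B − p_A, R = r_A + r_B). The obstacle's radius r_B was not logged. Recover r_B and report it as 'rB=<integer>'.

m = 1550
d = (15, 5);  v_rel = (5, 5),  |v_rel|² = 50
v_rel×d = (5)·(5) − (5)·(15) = -50
since m = R²·50 − (-50)²:  R² = (2500 + 1550) / 50 = 81
R = √81 = 9  ⇒  r_B = 9 − 8 = 1

rB=1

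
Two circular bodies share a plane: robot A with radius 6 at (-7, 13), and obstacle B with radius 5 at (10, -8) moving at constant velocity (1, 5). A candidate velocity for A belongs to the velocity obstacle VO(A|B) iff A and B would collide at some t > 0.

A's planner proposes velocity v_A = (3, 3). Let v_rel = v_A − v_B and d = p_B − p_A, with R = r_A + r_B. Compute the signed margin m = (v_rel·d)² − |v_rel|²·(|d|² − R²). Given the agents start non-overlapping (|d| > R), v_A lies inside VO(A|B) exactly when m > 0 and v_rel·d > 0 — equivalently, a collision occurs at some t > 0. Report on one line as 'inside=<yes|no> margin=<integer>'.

d = (17, -21),  |d|² = 730;  R = 6+5 = 11,  c = 730−11² = 609
v_rel = (2, -2),  |v_rel|² = 8;  v_rel·d = (2)·(17) + (-2)·(-21) = 76
8·t² − 152·t + 609 = 0  ⇒  m = 76² − 8·609 = 904
m = 904 > 0,  v_rel·d = 76 > 0  ⇒  inside

inside=yes margin=904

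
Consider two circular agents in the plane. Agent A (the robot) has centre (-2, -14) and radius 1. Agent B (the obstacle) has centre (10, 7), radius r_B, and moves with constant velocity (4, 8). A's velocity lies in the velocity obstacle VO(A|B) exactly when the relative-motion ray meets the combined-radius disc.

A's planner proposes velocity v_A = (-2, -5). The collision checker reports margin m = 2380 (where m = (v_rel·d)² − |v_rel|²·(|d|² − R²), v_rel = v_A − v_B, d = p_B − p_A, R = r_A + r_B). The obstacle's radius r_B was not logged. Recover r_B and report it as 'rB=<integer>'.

m = 2380
d = (12, 21);  v_rel = (-6, -13),  |v_rel|² = 205
v_rel×d = (-6)·(21) − (-13)·(12) = 30
since m = R²·205 − 30²:  R² = (900 + 2380) / 205 = 16
R = √16 = 4  ⇒  r_B = 4 − 1 = 3

rB=3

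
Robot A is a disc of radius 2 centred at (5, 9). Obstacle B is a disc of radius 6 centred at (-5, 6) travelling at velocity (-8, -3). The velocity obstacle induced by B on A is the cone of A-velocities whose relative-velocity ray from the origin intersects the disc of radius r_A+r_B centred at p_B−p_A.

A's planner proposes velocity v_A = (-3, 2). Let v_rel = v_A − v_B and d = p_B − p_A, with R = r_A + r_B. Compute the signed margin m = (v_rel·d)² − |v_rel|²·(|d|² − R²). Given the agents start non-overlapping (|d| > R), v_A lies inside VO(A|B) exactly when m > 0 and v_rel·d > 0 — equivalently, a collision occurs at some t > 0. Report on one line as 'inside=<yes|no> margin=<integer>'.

d = (-10, -3),  |d|² = 109;  R = 2+6 = 8,  c = 109−8² = 45
v_rel = (5, 5),  |v_rel|² = 50;  v_rel·d = (5)·(-10) + (5)·(-3) = -65
50·t² + 130·t + 45 = 0  ⇒  m = (-65)² − 50·45 = 1975
m = 1975 > 0,  v_rel·d = -65 < 0  ⇒  outside

inside=no margin=1975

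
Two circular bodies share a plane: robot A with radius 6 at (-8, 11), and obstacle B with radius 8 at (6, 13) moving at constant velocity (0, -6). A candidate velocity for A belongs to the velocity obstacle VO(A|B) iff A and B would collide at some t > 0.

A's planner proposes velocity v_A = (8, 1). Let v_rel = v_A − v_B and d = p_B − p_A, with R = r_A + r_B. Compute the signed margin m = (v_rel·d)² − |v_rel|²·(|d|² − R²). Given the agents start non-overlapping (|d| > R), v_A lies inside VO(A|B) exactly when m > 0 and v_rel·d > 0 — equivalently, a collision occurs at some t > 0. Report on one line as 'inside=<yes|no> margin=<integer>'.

d = (14, 2),  |d|² = 200;  R = 6+8 = 14,  c = 200−14² = 4
v_rel = (8, 7),  |v_rel|² = 113;  v_rel·d = (8)·(14) + (7)·(2) = 126
113·t² − 252·t + 4 = 0  ⇒  m = 126² − 113·4 = 15424
m = 15424 > 0,  v_rel·d = 126 > 0  ⇒  inside

inside=yes margin=15424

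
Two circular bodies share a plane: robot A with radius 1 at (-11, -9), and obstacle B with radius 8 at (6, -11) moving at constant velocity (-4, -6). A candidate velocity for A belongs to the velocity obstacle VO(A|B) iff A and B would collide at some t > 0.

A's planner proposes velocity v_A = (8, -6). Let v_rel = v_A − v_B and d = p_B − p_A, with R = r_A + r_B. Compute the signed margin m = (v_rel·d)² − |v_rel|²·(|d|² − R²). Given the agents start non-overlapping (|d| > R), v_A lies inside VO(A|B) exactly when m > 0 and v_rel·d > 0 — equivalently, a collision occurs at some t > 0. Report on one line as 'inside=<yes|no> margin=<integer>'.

d = (17, -2),  |d|² = 293;  R = 1+8 = 9,  c = 293−9² = 212
v_rel = (12, 0),  |v_rel|² = 144;  v_rel·d = (12)·(17) + (0)·(-2) = 204
144·t² − 408·t + 212 = 0  ⇒  m = 204² − 144·212 = 11088
m = 11088 > 0,  v_rel·d = 204 > 0  ⇒  inside

inside=yes margin=11088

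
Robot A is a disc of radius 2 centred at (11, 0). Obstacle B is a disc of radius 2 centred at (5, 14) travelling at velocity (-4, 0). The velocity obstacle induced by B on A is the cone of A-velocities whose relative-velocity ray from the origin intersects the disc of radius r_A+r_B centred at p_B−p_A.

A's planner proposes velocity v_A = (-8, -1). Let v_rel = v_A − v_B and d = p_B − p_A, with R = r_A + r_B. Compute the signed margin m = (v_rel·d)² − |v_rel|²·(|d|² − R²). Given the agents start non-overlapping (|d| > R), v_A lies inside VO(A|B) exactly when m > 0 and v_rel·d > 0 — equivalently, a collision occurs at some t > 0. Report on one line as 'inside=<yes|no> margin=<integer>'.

d = (-6, 14),  |d|² = 232;  R = 2+2 = 4,  c = 232−4² = 216
v_rel = (-4, -1),  |v_rel|² = 17;  v_rel·d = (-4)·(-6) + (-1)·(14) = 10
17·t² − 20·t + 216 = 0  ⇒  m = 10² − 17·216 = -3572
m = -3572 < 0,  v_rel·d = 10 > 0  ⇒  outside

inside=no margin=-3572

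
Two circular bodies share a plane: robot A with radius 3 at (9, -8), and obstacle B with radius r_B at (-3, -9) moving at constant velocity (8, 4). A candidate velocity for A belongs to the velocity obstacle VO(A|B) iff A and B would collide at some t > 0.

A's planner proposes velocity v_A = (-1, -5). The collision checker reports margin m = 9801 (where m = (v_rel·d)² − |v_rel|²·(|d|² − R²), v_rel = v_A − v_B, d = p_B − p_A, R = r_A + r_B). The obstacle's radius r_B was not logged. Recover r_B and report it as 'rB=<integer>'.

m = 9801
d = (-12, -1);  v_rel = (-9, -9),  |v_rel|² = 162
v_rel×d = (-9)·(-1) − (-9)·(-12) = -99
since m = R²·162 − (-99)²:  R² = (9801 + 9801) / 162 = 121
R = √121 = 11  ⇒  r_B = 11 − 3 = 8

rB=8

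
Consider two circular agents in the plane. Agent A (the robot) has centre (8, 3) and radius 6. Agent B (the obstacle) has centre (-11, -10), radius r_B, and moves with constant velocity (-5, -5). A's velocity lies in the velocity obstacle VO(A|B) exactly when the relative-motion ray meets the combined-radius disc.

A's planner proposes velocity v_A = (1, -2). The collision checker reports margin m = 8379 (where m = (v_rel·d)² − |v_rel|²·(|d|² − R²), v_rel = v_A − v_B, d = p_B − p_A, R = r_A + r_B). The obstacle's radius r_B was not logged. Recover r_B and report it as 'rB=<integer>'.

m = 8379
d = (-19, -13);  v_rel = (6, 3),  |v_rel|² = 45
v_rel×d = (6)·(-13) − (3)·(-19) = -21
since m = R²·45 − (-21)²:  R² = (441 + 8379) / 45 = 196
R = √196 = 14  ⇒  r_B = 14 − 6 = 8

rB=8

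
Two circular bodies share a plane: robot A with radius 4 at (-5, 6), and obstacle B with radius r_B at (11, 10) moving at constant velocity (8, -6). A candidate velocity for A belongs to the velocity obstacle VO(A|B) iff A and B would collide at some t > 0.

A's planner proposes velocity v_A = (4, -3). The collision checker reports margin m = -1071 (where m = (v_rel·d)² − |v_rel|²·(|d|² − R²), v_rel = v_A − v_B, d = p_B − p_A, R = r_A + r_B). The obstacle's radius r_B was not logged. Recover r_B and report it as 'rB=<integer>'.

m = -1071
d = (16, 4);  v_rel = (-4, 3),  |v_rel|² = 25
v_rel×d = (-4)·(4) − (3)·(16) = -64
since m = R²·25 − (-64)²:  R² = (4096 + -1071) / 25 = 121
R = √121 = 11  ⇒  r_B = 11 − 4 = 7

rB=7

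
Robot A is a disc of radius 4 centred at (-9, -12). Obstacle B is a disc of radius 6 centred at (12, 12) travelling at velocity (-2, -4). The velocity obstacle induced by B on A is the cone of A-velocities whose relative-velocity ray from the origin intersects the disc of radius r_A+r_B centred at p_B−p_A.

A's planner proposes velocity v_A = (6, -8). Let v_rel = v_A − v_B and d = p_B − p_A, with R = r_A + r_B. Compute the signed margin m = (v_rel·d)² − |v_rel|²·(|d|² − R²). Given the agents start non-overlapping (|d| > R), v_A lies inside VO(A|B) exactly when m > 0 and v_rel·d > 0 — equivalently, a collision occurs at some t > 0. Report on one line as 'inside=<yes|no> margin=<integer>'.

d = (21, 24),  |d|² = 1017;  R = 4+6 = 10,  c = 1017−10² = 917
v_rel = (8, -4),  |v_rel|² = 80;  v_rel·d = (8)·(21) + (-4)·(24) = 72
80·t² − 144·t + 917 = 0  ⇒  m = 72² − 80·917 = -68176
m = -68176 < 0,  v_rel·d = 72 > 0  ⇒  outside

inside=no margin=-68176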